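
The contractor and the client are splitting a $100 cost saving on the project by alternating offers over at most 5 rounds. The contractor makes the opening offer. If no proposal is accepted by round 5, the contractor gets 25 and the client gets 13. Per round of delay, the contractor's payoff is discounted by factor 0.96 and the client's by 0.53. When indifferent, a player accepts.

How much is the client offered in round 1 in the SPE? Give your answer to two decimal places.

By backward induction:
Round 5 (the contractor proposes): the client gets 13 if talks fail, so the contractor offers 13 and keeps 87.
Round 4 (the client proposes): the contractor can get 87 next round, worth 0.96 × 87 = 83.52 now. The client offers 83.52 and keeps 100 − 83.52 = 16.48.
Round 3 (the contractor proposes): the client can get 16.48 next round, worth 0.53 × 16.48 = 8.7344 now; the contractor offers that and keeps 91.2656.
Round 2 (the client proposes): the contractor can get 91.2656 next round, worth 0.96 × 91.2656 = 87.614976 now, so the client offers 87.614976, keeping 12.385024.
Round 1 (the contractor proposes): the client can get 12.385024 next round, worth 0.53 × 12.385024 = 6.56406272 now, so the contractor offers 6.56406272, keeping 93.43593728.

6.56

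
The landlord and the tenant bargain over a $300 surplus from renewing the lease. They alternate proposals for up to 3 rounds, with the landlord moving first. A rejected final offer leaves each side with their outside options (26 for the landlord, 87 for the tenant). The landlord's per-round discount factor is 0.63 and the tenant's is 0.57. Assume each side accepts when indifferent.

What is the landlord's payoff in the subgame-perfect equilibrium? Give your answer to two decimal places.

By backward induction:
Round 3 (the landlord proposes): the tenant gets 87 if talks fail, so the landlord offers 87 and keeps 213.
Round 2 (the tenant proposes): the landlord can get 213 next round, worth 0.63 × 213 = 134.19 now. The tenant offers 134.19 and keeps 300 − 134.19 = 165.81.
Round 1 (the landlord proposes): the tenant can get 165.81 next round, worth 0.57 × 165.81 = 94.5117 now; the landlord offers that and keeps 205.4883.

205.49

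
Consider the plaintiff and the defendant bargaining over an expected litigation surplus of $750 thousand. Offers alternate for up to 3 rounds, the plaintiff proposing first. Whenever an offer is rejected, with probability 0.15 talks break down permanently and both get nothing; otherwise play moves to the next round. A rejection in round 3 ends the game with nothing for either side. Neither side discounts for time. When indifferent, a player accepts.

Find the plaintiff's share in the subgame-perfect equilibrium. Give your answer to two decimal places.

654.38

Round 3 (the plaintiff proposes): the defendant will accept anything ≥ 0, so the plaintiff offers 0 and keeps 750.
Round 2 (the defendant proposes): rejecting gives the plaintiff an expected 0.85 × 750 = 637.5; the defendant offers that and keeps 112.5.
Round 1 (the plaintiff proposes): rejecting gives the defendant an expected 0.85 × 112.5 = 95.625; the plaintiff offers that and keeps 654.375.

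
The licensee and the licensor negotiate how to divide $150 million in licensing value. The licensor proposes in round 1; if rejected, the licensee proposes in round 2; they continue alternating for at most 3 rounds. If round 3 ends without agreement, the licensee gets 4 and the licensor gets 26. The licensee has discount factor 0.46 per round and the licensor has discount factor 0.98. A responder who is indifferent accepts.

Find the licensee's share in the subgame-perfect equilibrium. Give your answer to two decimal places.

Round 3 (the licensor proposes): the licensee gets 4 if talks fail, so the licensor offers 4 and keeps 146.
Round 2 (the licensee proposes): the licensor can get 146 next round, worth 0.98 × 146 = 143.08 now; the licensee offers that and keeps 6.92.
Round 1 (the licensor proposes): the licensee can get 6.92 next round, worth 0.46 × 6.92 = 3.1832 now, so the licensor offers 3.1832, keeping 146.8168.

3.18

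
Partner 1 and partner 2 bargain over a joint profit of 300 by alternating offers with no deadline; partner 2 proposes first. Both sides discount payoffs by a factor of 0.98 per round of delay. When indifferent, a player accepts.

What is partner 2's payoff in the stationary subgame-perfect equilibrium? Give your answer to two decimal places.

Let x be partner 2's share when partner 2 proposes and y be partner 1's share when partner 1 proposes.
Partner 1 accepts iff offered ≥ 0.98·y, so x = 300 − 0.98y. Symmetrically y = 300 − 0.98x.
Substituting: x = 300 − 0.98(300 − 0.98x), giving x(1 − 0.98·0.98) = 300(1 − 0.98).
So x = 300 × 0.02 / 0.0396 ≈ 151.5152, and partner 1 receives 300 − x ≈ 148.4848.

151.52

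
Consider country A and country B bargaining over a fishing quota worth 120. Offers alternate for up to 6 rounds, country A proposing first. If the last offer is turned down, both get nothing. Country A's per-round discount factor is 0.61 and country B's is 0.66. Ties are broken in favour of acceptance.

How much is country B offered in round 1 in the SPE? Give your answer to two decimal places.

56.16

Round 6 (country B proposes): rejection yields 0 for country A; country B offers 0 and keeps 120.
Round 5 (country A proposes): country B can get 120 next round, worth 0.66 × 120 = 79.2 now. Country A offers 79.2 and keeps 120 − 79.2 = 40.8.
Round 4 (country B proposes): country A can get 40.8 next round, worth 0.61 × 40.8 = 24.888 now. Country B offers 24.888 and keeps 120 − 24.888 = 95.112.
Round 3 (country A proposes): country B can get 95.112 next round, worth 0.66 × 95.112 = 62.77392 now; country A offers that and keeps 57.22608.
Round 2 (country B proposes): country A can get 57.22608 next round, worth 0.61 × 57.22608 = 34.9079088 now. Country B offers 34.9079088 and keeps 120 − 34.9079088 = 85.0920912.
Round 1 (country A proposes): country B can get 85.0920912 next round, worth 0.66 × 85.0920912 = 56.160780192 now, so country A offers 56.160780192, keeping 63.839219808.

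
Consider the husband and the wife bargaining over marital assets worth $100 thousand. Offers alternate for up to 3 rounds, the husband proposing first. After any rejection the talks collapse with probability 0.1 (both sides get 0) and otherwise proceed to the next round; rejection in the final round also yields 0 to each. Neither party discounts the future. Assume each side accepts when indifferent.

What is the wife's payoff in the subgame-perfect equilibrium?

Round 3 (the husband proposes): the wife will accept anything ≥ 0, so the husband offers 0 and keeps 100.
Round 2 (the wife proposes): rejecting gives the husband an expected 0.9 × 100 = 90, so the wife offers 90, keeping 10.
Round 1 (the husband proposes): rejecting gives the wife an expected 0.9 × 10 = 9. The husband offers 9 and keeps 100 − 9 = 91.

9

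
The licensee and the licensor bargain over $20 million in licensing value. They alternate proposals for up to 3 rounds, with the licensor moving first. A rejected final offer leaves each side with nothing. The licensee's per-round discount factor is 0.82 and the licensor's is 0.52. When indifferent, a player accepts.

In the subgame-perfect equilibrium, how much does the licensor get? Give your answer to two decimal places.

12.13

Round 3 (the licensor proposes): the licensee will accept anything ≥ 0, so the licensor offers 0 and keeps 20.
Round 2 (the licensee proposes): the licensor can get 20 next round, worth 0.52 × 20 = 10.4 now, so the licensee offers 10.4, keeping 9.6.
Round 1 (the licensor proposes): the licensee can get 9.6 next round, worth 0.82 × 9.6 = 7.872 now; the licensor offers that and keeps 12.128.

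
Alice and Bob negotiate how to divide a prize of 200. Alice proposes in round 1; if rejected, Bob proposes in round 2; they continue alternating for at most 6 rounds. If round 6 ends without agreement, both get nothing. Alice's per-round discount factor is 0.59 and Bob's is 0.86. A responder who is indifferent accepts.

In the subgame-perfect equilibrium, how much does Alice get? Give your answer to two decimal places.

Work backward from the last round.
Round 6 (Bob proposes): rejection yields 0 for Alice; Bob offers 0 and keeps 200.
Round 5 (Alice proposes): Bob can get 200 next round, worth 0.86 × 200 = 172 now; Alice offers that and keeps 28.
Round 4 (Bob proposes): Alice can get 28 next round, worth 0.59 × 28 = 16.52 now. Bob offers 16.52 and keeps 200 − 16.52 = 183.48.
Round 3 (Alice proposes): Bob can get 183.48 next round, worth 0.86 × 183.48 = 157.7928 now. Alice offers 157.7928 and keeps 200 − 157.7928 = 42.2072.
Round 2 (Bob proposes): Alice can get 42.2072 next round, worth 0.59 × 42.2072 = 24.902248 now; Bob offers that and keeps 175.097752.
Round 1 (Alice proposes): Bob can get 175.097752 next round, worth 0.86 × 175.097752 = 150.58406672 now; Alice offers that and keeps 49.41593328.

49.42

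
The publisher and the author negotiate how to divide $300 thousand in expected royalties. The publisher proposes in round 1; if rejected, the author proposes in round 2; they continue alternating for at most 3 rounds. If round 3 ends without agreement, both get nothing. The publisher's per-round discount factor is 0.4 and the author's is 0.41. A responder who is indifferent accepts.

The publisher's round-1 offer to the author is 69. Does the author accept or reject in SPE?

Work out the author's continuation value if the offer is rejected.
Round 3 (the publisher proposes): rejection yields 0 for the author; the publisher offers 0 and keeps 300.
Round 2 (the author proposes): the publisher can get 300 next round, worth 0.4 × 300 = 120 now; the author offers that and keeps 180.
So by rejecting in round 1, the author gets 180 next round, worth 0.41 × 180 = 73.8 now.
Offer 69 < 73.8, so the author rejects.

Reject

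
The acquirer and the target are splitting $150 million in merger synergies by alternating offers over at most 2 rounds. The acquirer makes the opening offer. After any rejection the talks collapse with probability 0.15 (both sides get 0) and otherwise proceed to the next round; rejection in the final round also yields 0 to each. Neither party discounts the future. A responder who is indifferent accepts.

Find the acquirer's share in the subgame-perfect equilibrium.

Round 2 (the target proposes): the acquirer will accept anything ≥ 0, so the target offers 0 and keeps 150.
Round 1 (the acquirer proposes): rejecting gives the target an expected 0.85 × 150 = 127.5, so the acquirer offers 127.5, keeping 22.5.

22.5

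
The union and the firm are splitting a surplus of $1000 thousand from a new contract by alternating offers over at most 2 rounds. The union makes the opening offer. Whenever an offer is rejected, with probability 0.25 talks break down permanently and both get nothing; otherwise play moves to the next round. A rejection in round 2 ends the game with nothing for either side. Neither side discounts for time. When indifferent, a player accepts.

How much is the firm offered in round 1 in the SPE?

750

Round 2 (the firm proposes): the union will accept anything ≥ 0, so the firm offers 0 and keeps 1000.
Round 1 (the union proposes): rejecting gives the firm an expected 0.75 × 1000 = 750, so the union offers 750, keeping 250.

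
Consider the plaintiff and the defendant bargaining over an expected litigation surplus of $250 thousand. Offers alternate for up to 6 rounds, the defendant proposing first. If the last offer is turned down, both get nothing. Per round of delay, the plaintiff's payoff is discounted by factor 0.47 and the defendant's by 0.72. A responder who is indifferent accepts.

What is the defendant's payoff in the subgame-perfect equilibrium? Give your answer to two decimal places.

Solve by backward induction from round 6.
Round 6 (the plaintiff proposes): rejection yields 0 for the defendant; the plaintiff offers 0 and keeps 250.
Round 5 (the defendant proposes): the plaintiff can get 250 next round, worth 0.47 × 250 = 117.5 now. The defendant offers 117.5 and keeps 250 − 117.5 = 132.5.
Round 4 (the plaintiff proposes): the defendant can get 132.5 next round, worth 0.72 × 132.5 = 95.4 now; the plaintiff offers that and keeps 154.6.
Round 3 (the defendant proposes): the plaintiff can get 154.6 next round, worth 0.47 × 154.6 = 72.662 now. The defendant offers 72.662 and keeps 250 − 72.662 = 177.338.
Round 2 (the plaintiff proposes): the defendant can get 177.338 next round, worth 0.72 × 177.338 = 127.68336 now. The plaintiff offers 127.68336 and keeps 250 − 127.68336 = 122.31664.
Round 1 (the defendant proposes): the plaintiff can get 122.31664 next round, worth 0.47 × 122.31664 = 57.4888208 now; the defendant offers that and keeps 192.5111792.

192.51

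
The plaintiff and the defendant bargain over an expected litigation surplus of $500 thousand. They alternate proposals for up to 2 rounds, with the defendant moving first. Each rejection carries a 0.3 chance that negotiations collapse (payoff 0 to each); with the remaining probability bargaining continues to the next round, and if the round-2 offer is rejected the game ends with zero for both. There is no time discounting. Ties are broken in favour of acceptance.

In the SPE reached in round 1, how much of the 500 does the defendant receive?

150

Round 2 (the plaintiff proposes): the defendant will accept anything ≥ 0, so the plaintiff offers 0 and keeps 500.
Round 1 (the defendant proposes): rejecting gives the plaintiff an expected 0.7 × 500 = 350. The defendant offers 350 and keeps 500 − 350 = 150.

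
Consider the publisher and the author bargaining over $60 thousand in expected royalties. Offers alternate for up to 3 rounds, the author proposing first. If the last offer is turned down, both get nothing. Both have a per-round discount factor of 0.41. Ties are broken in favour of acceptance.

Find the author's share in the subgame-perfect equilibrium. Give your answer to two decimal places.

45.49

Solve by backward induction from round 3.
Round 3 (the author proposes): rejection yields 0 for the publisher; the author offers 0 and keeps 60.
Round 2 (the publisher proposes): the author can get 60 next round, worth 0.41 × 60 = 24.6 now. The publisher offers 24.6 and keeps 60 − 24.6 = 35.4.
Round 1 (the author proposes): the publisher can get 35.4 next round, worth 0.41 × 35.4 = 14.514 now, so the author offers 14.514, keeping 45.486.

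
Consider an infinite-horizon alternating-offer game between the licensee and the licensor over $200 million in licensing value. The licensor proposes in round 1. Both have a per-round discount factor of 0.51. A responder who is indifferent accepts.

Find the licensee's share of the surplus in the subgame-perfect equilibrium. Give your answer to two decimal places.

67.55

When the licensor proposes, the licensee accepts any offer worth at least 0.51 times what the licensee would get by proposing next round; and vice versa.
This gives x = 200 − 0.51y and y = 200 − 0.51x, where x and y are each side's share when it proposes.
Hence (1 − 0.51·0.51)x = 200(1 − 0.51), i.e. 0.7399·x = 98.
x ≈ 132.4503; the licensee's share is 200 − x ≈ 67.5497.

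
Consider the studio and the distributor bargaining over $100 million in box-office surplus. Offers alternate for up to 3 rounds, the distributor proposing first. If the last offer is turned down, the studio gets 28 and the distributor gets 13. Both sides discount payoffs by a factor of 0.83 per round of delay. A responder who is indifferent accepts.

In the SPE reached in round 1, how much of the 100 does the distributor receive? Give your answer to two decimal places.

Round 3 (the distributor proposes): the studio gets 28 if talks fail, so the distributor offers 28 and keeps 72.
Round 2 (the studio proposes): the distributor can get 72 next round, worth 0.83 × 72 = 59.76 now, so the studio offers 59.76, keeping 40.24.
Round 1 (the distributor proposes): the studio can get 40.24 next round, worth 0.83 × 40.24 = 33.3992 now, so the distributor offers 33.3992, keeping 66.6008.

66.60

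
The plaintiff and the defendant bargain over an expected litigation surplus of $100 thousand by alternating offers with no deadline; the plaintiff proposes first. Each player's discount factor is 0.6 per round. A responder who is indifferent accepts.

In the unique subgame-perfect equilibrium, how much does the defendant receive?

37.5

Let x be the plaintiff's share when the plaintiff proposes and y be the defendant's share when the defendant proposes.
The defendant accepts iff offered ≥ 0.6·y, so x = 100 − 0.6y. Symmetrically y = 100 − 0.6x.
Substituting: x = 100 − 0.6(100 − 0.6x), giving x(1 − 0.6·0.6) = 100(1 − 0.6).
So x = 100 × 0.4 / 0.64 = 62.5, and the defendant receives 100 − x = 37.5.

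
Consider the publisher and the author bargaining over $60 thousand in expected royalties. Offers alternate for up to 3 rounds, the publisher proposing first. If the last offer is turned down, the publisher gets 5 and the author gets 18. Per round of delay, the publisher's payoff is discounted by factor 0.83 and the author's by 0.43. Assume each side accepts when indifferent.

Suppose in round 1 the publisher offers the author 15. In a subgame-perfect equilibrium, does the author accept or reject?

Accept

Round 3 (the publisher proposes): the author gets 18 if talks fail, so the publisher offers 18 and keeps 42.
Round 2 (the author proposes): the publisher can get 42 next round, worth 0.83 × 42 = 34.86 now. The author offers 34.86 and keeps 60 − 34.86 = 25.14.
So by rejecting in round 1, the author gets 25.14 next round, worth 0.43 × 25.14 = 10.8102 now.
Offer 15 ≥ 10.8102, so the author accepts.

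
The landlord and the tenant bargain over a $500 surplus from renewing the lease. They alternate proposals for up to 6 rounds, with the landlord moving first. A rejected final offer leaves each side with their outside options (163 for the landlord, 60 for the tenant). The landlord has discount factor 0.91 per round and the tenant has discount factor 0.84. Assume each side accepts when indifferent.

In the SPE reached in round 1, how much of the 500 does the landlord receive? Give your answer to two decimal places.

By backward induction:
Round 6 (the tenant proposes): the landlord gets 163 if talks fail, so the tenant offers 163 and keeps 337.
Round 5 (the landlord proposes): the tenant can get 337 next round, worth 0.84 × 337 = 283.08 now; the landlord offers that and keeps 216.92.
Round 4 (the tenant proposes): the landlord can get 216.92 next round, worth 0.91 × 216.92 = 197.3972 now; the tenant offers that and keeps 302.6028.
Round 3 (the landlord proposes): the tenant can get 302.6028 next round, worth 0.84 × 302.6028 = 254.186352 now; the landlord offers that and keeps 245.813648.
Round 2 (the tenant proposes): the landlord can get 245.813648 next round, worth 0.91 × 245.813648 = 223.69041968 now; the tenant offers that and keeps 276.30958032.
Round 1 (the landlord proposes): the tenant can get 276.30958032 next round, worth 0.84 × 276.30958032 = 232.1000474688 now. The landlord offers 232.1000474688 and keeps 500 − 232.1000474688 = 267.8999525312.

267.90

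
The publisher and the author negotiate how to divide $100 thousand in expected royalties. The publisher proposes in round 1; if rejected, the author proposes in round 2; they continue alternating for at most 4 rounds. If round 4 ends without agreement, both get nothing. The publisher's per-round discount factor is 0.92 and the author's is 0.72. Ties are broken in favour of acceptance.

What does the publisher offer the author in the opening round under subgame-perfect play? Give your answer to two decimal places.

53.45

Round 4 (the author proposes): the publisher will accept anything ≥ 0, so the author offers 0 and keeps 100.
Round 3 (the publisher proposes): the author can get 100 next round, worth 0.72 × 100 = 72 now; the publisher offers that and keeps 28.
Round 2 (the author proposes): the publisher can get 28 next round, worth 0.92 × 28 = 25.76 now, so the author offers 25.76, keeping 74.24.
Round 1 (the publisher proposes): the author can get 74.24 next round, worth 0.72 × 74.24 = 53.4528 now; the publisher offers that and keeps 46.5472.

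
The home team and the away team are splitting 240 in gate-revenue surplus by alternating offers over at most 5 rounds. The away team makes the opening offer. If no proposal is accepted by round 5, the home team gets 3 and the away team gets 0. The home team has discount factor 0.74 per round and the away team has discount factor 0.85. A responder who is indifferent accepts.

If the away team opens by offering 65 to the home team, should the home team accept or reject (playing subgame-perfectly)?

Round 5 (the away team proposes): the home team gets 3 if talks fail, so the away team offers 3 and keeps 237.
Round 4 (the home team proposes): the away team can get 237 next round, worth 0.85 × 237 = 201.45 now; the home team offers that and keeps 38.55.
Round 3 (the away team proposes): the home team can get 38.55 next round, worth 0.74 × 38.55 = 28.527 now. The away team offers 28.527 and keeps 240 − 28.527 = 211.473.
Round 2 (the home team proposes): the away team can get 211.473 next round, worth 0.85 × 211.473 = 179.75205 now. The home team offers 179.75205 and keeps 240 − 179.75205 = 60.24795.
So by rejecting in round 1, the home team gets 60.24795 next round, worth 0.74 × 60.24795 = 44.583483 now.
Offer 65 ≥ 44.583483, so the home team accepts.

Accept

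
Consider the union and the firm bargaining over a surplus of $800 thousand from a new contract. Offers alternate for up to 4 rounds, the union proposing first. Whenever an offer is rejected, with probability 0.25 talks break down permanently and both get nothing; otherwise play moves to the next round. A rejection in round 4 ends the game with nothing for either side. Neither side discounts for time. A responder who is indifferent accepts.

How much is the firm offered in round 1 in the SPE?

487.5

Round 4 (the firm proposes): the union will accept anything ≥ 0, so the firm offers 0 and keeps 800.
Round 3 (the union proposes): rejecting gives the firm an expected 0.75 × 800 = 600. The union offers 600 and keeps 800 − 600 = 200.
Round 2 (the firm proposes): rejecting gives the union an expected 0.75 × 200 = 150. The firm offers 150 and keeps 800 − 150 = 650.
Round 1 (the union proposes): rejecting gives the firm an expected 0.75 × 650 = 487.5, so the union offers 487.5, keeping 312.5.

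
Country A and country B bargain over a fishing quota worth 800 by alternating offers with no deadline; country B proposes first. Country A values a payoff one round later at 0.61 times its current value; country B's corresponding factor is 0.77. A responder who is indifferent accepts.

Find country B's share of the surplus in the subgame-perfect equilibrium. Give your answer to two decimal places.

588.35

Let x be country B's share when country B proposes and y be country A's share when country A proposes.
Country A accepts iff offered ≥ 0.61·y, so x = 800 − 0.61y. Symmetrically y = 800 − 0.77x.
Substituting: x = 800 − 0.61(800 − 0.77x), giving x(1 − 0.77·0.61) = 800(1 − 0.61).
So x = 800 × 0.39 / 0.5303 ≈ 588.3462, and country A receives 800 − x ≈ 211.6538.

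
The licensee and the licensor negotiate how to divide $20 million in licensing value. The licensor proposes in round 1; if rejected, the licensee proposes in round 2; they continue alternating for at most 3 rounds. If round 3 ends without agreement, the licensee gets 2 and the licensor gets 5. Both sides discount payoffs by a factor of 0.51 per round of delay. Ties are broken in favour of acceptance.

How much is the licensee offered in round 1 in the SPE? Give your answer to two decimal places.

5.52

Work backward from the last round.
Round 3 (the licensor proposes): the licensee gets 2 if talks fail, so the licensor offers 2 and keeps 18.
Round 2 (the licensee proposes): the licensor can get 18 next round, worth 0.51 × 18 = 9.18 now; the licensee offers that and keeps 10.82.
Round 1 (the licensor proposes): the licensee can get 10.82 next round, worth 0.51 × 10.82 = 5.5182 now; the licensor offers that and keeps 14.4818.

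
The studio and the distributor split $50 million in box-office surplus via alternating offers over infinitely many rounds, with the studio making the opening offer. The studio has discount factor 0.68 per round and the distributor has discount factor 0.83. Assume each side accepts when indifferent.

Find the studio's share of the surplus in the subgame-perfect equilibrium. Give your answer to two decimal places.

In a stationary SPE each proposer offers the other exactly their discounted continuation value.
If the studio keeps x when proposing and the distributor keeps y when proposing, then x = 50 − 0.83y and y = 50 − 0.68x.
Solving: x = 50(1 − 0.83) / (1 − 0.68·0.83) = 8.5 / 0.4356 ≈ 19.5133.
The distributor gets 50 − 19.5133 ≈ 30.4867.

19.51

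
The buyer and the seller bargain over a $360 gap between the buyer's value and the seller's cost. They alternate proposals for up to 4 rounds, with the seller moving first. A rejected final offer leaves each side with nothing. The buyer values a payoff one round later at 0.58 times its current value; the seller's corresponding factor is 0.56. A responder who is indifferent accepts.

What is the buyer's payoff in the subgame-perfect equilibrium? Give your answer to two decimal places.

Round 4 (the buyer proposes): the seller will accept anything ≥ 0, so the buyer offers 0 and keeps 360.
Round 3 (the seller proposes): the buyer can get 360 next round, worth 0.58 × 360 = 208.8 now, so the seller offers 208.8, keeping 151.2.
Round 2 (the buyer proposes): the seller can get 151.2 next round, worth 0.56 × 151.2 = 84.672 now. The buyer offers 84.672 and keeps 360 − 84.672 = 275.328.
Round 1 (the seller proposes): the buyer can get 275.328 next round, worth 0.58 × 275.328 = 159.69024 now, so the seller offers 159.69024, keeping 200.30976.

159.69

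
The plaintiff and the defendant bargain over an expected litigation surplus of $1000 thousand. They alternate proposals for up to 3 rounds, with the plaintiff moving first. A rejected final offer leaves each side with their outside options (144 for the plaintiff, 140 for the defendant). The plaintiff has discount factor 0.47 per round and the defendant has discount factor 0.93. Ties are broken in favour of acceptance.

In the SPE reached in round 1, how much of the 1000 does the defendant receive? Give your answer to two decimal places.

Solve by backward induction from round 3.
Round 3 (the plaintiff proposes): the defendant gets 140 if talks fail, so the plaintiff offers 140 and keeps 860.
Round 2 (the defendant proposes): the plaintiff can get 860 next round, worth 0.47 × 860 = 404.2 now, so the defendant offers 404.2, keeping 595.8.
Round 1 (the plaintiff proposes): the defendant can get 595.8 next round, worth 0.93 × 595.8 = 554.094 now; the plaintiff offers that and keeps 445.906.

554.09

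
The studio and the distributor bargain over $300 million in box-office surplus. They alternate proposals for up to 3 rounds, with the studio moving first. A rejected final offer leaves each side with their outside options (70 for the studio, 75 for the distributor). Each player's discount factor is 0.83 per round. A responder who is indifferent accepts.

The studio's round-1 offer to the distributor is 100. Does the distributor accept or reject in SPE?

Round 3 (the studio proposes): the distributor gets 75 if talks fail, so the studio offers 75 and keeps 225.
Round 2 (the distributor proposes): the studio can get 225 next round, worth 0.83 × 225 = 186.75 now; the distributor offers that and keeps 113.25.
So by rejecting in round 1, the distributor gets 113.25 next round, worth 0.83 × 113.25 = 93.9975 now.
Offer 100 ≥ 93.9975, so the distributor accepts.

Accept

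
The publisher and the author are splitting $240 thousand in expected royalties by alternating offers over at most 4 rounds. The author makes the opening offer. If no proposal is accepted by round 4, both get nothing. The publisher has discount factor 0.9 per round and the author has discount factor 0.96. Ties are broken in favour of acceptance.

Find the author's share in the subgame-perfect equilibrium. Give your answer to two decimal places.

Round 4 (the publisher proposes): rejection yields 0 for the author; the publisher offers 0 and keeps 240.
Round 3 (the author proposes): the publisher can get 240 next round, worth 0.9 × 240 = 216 now. The author offers 216 and keeps 240 − 216 = 24.
Round 2 (the publisher proposes): the author can get 24 next round, worth 0.96 × 24 = 23.04 now, so the publisher offers 23.04, keeping 216.96.
Round 1 (the author proposes): the publisher can get 216.96 next round, worth 0.9 × 216.96 = 195.264 now. The author offers 195.264 and keeps 240 − 195.264 = 44.736.

44.74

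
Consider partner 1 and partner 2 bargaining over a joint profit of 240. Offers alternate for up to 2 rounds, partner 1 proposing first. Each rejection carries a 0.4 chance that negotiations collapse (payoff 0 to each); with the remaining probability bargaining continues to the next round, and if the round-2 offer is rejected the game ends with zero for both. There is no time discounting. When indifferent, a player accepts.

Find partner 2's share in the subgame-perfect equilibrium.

144

By backward induction:
Round 2 (partner 2 proposes): rejection yields 0 for partner 1; partner 2 offers 0 and keeps 240.
Round 1 (partner 1 proposes): rejecting gives partner 2 an expected 0.6 × 240 = 144, so partner 1 offers 144, keeping 96.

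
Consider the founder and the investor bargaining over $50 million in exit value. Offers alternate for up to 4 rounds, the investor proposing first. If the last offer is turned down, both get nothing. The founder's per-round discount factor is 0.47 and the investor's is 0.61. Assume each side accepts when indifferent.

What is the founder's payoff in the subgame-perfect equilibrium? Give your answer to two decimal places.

Solve by backward induction from round 4.
Round 4 (the founder proposes): rejection yields 0 for the investor; the founder offers 0 and keeps 50.
Round 3 (the investor proposes): the founder can get 50 next round, worth 0.47 × 50 = 23.5 now. The investor offers 23.5 and keeps 50 − 23.5 = 26.5.
Round 2 (the founder proposes): the investor can get 26.5 next round, worth 0.61 × 26.5 = 16.165 now. The founder offers 16.165 and keeps 50 − 16.165 = 33.835.
Round 1 (the investor proposes): the founder can get 33.835 next round, worth 0.47 × 33.835 = 15.90245 now, so the investor offers 15.90245, keeping 34.09755.

15.90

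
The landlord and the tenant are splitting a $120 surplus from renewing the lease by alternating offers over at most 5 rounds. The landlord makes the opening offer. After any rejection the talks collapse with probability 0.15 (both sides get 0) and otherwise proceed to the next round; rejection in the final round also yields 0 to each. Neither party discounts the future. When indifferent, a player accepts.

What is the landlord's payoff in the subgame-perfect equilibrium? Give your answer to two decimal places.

By backward induction:
Round 5 (the landlord proposes): the tenant will accept anything ≥ 0, so the landlord offers 0 and keeps 120.
Round 4 (the tenant proposes): rejecting gives the landlord an expected 0.85 × 120 = 102. The tenant offers 102 and keeps 120 − 102 = 18.
Round 3 (the landlord proposes): rejecting gives the tenant an expected 0.85 × 18 = 15.3, so the landlord offers 15.3, keeping 104.7.
Round 2 (the tenant proposes): rejecting gives the landlord an expected 0.85 × 104.7 = 88.995; the tenant offers that and keeps 31.005.
Round 1 (the landlord proposes): rejecting gives the tenant an expected 0.85 × 31.005 = 26.35425. The landlord offers 26.35425 and keeps 120 − 26.35425 = 93.64575.

93.65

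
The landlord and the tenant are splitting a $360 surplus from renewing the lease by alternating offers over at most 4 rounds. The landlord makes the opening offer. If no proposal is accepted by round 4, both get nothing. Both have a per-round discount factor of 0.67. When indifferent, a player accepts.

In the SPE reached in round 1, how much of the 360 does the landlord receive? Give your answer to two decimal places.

172.13

Work backward from the last round.
Round 4 (the tenant proposes): rejection yields 0 for the landlord; the tenant offers 0 and keeps 360.
Round 3 (the landlord proposes): the tenant can get 360 next round, worth 0.67 × 360 = 241.2 now; the landlord offers that and keeps 118.8.
Round 2 (the tenant proposes): the landlord can get 118.8 next round, worth 0.67 × 118.8 = 79.596 now. The tenant offers 79.596 and keeps 360 − 79.596 = 280.404.
Round 1 (the landlord proposes): the tenant can get 280.404 next round, worth 0.67 × 280.404 = 187.87068 now. The landlord offers 187.87068 and keeps 360 − 187.87068 = 172.12932.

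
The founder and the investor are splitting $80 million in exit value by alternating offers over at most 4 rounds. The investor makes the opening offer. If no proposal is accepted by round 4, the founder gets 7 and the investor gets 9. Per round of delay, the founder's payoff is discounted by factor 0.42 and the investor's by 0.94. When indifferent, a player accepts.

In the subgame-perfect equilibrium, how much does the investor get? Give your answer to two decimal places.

66.21

Round 4 (the founder proposes): the investor gets 9 if talks fail, so the founder offers 9 and keeps 71.
Round 3 (the investor proposes): the founder can get 71 next round, worth 0.42 × 71 = 29.82 now, so the investor offers 29.82, keeping 50.18.
Round 2 (the founder proposes): the investor can get 50.18 next round, worth 0.94 × 50.18 = 47.1692 now. The founder offers 47.1692 and keeps 80 − 47.1692 = 32.8308.
Round 1 (the investor proposes): the founder can get 32.8308 next round, worth 0.42 × 32.8308 = 13.788936 now; the investor offers that and keeps 66.211064.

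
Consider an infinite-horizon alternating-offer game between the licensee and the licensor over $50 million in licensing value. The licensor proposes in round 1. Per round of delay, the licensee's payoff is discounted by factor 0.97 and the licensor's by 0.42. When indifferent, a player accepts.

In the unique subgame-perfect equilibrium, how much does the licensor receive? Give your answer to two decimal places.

2.53

Let x be the licensor's share when the licensor proposes and y be the licensee's share when the licensee proposes.
The licensee accepts iff offered ≥ 0.97·y, so x = 50 − 0.97y. Symmetrically y = 50 − 0.42x.
Substituting: x = 50 − 0.97(50 − 0.42x), giving x(1 − 0.42·0.97) = 50(1 − 0.97).
So x = 50 × 0.03 / 0.5926 ≈ 2.5312, and the licensee receives 50 − x ≈ 47.4688.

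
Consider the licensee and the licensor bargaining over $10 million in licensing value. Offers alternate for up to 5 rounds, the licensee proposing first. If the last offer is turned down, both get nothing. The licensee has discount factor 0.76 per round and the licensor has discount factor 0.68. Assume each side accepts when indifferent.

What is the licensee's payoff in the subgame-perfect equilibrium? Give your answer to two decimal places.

Round 5 (the licensee proposes): the licensor will accept anything ≥ 0, so the licensee offers 0 and keeps 10.
Round 4 (the licensor proposes): the licensee can get 10 next round, worth 0.76 × 10 = 7.6 now. The licensor offers 7.6 and keeps 10 − 7.6 = 2.4.
Round 3 (the licensee proposes): the licensor can get 2.4 next round, worth 0.68 × 2.4 = 1.632 now, so the licensee offers 1.632, keeping 8.368.
Round 2 (the licensor proposes): the licensee can get 8.368 next round, worth 0.76 × 8.368 = 6.35968 now, so the licensor offers 6.35968, keeping 3.64032.
Round 1 (the licensee proposes): the licensor can get 3.64032 next round, worth 0.68 × 3.64032 = 2.4754176 now. The licensee offers 2.4754176 and keeps 10 − 2.4754176 = 7.5245824.

7.52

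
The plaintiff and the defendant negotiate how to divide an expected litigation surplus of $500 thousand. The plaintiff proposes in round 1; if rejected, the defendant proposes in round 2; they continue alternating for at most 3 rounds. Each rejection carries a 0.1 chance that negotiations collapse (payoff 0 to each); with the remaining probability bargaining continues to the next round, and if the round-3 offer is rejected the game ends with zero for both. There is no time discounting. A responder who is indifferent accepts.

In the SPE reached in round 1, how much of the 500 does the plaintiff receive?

455

By backward induction:
Round 3 (the plaintiff proposes): rejection yields 0 for the defendant; the plaintiff offers 0 and keeps 500.
Round 2 (the defendant proposes): rejecting gives the plaintiff an expected 0.9 × 500 = 450, so the defendant offers 450, keeping 50.
Round 1 (the plaintiff proposes): rejecting gives the defendant an expected 0.9 × 50 = 45. The plaintiff offers 45 and keeps 500 − 45 = 455.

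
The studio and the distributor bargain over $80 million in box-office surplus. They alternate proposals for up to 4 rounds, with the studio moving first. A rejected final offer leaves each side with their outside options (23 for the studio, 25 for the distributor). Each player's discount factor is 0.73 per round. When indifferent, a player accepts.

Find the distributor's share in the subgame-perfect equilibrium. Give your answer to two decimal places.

37.94

Round 4 (the distributor proposes): the studio gets 23 if talks fail, so the distributor offers 23 and keeps 57.
Round 3 (the studio proposes): the distributor can get 57 next round, worth 0.73 × 57 = 41.61 now. The studio offers 41.61 and keeps 80 − 41.61 = 38.39.
Round 2 (the distributor proposes): the studio can get 38.39 next round, worth 0.73 × 38.39 = 28.0247 now; the distributor offers that and keeps 51.9753.
Round 1 (the studio proposes): the distributor can get 51.9753 next round, worth 0.73 × 51.9753 = 37.941969 now; the studio offers that and keeps 42.058031.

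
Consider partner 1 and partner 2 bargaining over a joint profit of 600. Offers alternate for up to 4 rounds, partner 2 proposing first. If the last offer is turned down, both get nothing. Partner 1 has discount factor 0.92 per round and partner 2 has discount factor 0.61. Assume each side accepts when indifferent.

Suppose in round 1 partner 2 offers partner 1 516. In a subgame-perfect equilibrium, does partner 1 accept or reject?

Reject

Round 4 (partner 1 proposes): partner 2 will accept anything ≥ 0, so partner 1 offers 0 and keeps 600.
Round 3 (partner 2 proposes): partner 1 can get 600 next round, worth 0.92 × 600 = 552 now. Partner 2 offers 552 and keeps 600 − 552 = 48.
Round 2 (partner 1 proposes): partner 2 can get 48 next round, worth 0.61 × 48 = 29.28 now. Partner 1 offers 29.28 and keeps 600 − 29.28 = 570.72.
So by rejecting in round 1, partner 1 gets 570.72 next round, worth 0.92 × 570.72 = 525.0624 now.
Offer 516 < 525.0624, so partner 1 rejects.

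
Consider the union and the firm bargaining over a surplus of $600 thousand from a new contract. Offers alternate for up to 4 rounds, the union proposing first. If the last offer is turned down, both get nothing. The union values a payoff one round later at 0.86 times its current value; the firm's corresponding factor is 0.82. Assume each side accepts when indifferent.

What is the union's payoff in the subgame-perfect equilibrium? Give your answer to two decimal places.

By backward induction:
Round 4 (the firm proposes): the union will accept anything ≥ 0, so the firm offers 0 and keeps 600.
Round 3 (the union proposes): the firm can get 600 next round, worth 0.82 × 600 = 492 now. The union offers 492 and keeps 600 − 492 = 108.
Round 2 (the firm proposes): the union can get 108 next round, worth 0.86 × 108 = 92.88 now, so the firm offers 92.88, keeping 507.12.
Round 1 (the union proposes): the firm can get 507.12 next round, worth 0.82 × 507.12 = 415.8384 now, so the union offers 415.8384, keeping 184.1616.

184.16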